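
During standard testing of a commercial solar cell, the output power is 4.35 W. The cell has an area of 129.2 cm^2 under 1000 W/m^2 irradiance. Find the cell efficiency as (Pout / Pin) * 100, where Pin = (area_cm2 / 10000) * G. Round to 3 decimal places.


First compute the input power:
  Pin = area_cm2 / 10000 * G = 129.2 / 10000 * 1000 = 12.92 W
Then compute efficiency:
  Efficiency = (Pout / Pin) * 100 = (4.35 / 12.92) * 100
  Efficiency = 33.669%

33.669


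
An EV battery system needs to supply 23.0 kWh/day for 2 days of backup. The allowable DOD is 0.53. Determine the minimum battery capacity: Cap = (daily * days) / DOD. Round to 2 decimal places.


Total energy needed = daily * days = 23.0 * 2 = 46.0 kWh
Account for depth of discharge:
  Cap = total_energy / DOD = 46.0 / 0.53
  Cap = 86.79 kWh

86.79


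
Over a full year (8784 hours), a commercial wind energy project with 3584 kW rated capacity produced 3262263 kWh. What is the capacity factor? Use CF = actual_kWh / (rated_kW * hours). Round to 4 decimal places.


Capacity factor = actual output / maximum possible output
Maximum possible = rated * hours = 3584 * 8784 = 31481856 kWh
CF = 3262263 / 31481856
CF = 0.1036

0.1036


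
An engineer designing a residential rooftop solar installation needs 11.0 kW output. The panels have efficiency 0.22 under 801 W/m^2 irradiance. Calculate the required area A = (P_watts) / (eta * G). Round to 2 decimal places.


Convert target power to watts: P = 11.0 * 1000 = 11000.0 W
Compute denominator: eta * G = 0.22 * 801 = 176.22
Required area A = P / (eta * G) = 11000.0 / 176.22
A = 62.42 m^2

62.42


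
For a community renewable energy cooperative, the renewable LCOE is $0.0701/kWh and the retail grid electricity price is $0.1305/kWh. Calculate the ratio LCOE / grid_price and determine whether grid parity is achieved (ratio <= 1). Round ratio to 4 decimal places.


Compare LCOE to grid price:
  LCOE = $0.0701/kWh, Grid price = $0.1305/kWh
  Ratio = LCOE / grid_price = 0.0701 / 0.1305 = 0.5372
  Grid parity achieved (ratio <= 1)? yes

0.5372


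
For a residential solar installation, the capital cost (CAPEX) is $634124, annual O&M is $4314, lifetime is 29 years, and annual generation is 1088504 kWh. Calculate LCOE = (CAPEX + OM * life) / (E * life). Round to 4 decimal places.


Total cost = CAPEX + OM * lifetime = 634124 + 4314 * 29 = 634124 + 125106 = 759230
Total generation = annual * lifetime = 1088504 * 29 = 31566616 kWh
LCOE = 759230 / 31566616
LCOE = 0.0241 $/kWh

0.0241


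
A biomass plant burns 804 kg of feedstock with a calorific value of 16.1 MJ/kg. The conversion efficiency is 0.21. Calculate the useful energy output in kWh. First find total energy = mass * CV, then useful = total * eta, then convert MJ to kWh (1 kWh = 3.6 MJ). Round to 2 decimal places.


Total energy = mass * CV = 804 * 16.1 = 12944.4 MJ
Useful energy = total * eta = 12944.4 * 0.21 = 2718.32 MJ
Convert to kWh: 2718.32 / 3.6
Useful energy = 755.09 kWh

755.09


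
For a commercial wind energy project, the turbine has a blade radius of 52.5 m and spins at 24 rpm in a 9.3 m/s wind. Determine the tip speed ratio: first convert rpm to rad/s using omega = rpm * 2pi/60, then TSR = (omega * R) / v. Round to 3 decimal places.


Convert rotational speed to rad/s:
  omega = 24 * 2 * pi / 60 = 2.5133 rad/s
Compute tip speed:
  v_tip = omega * R = 2.5133 * 52.5 = 131.947 m/s
Tip speed ratio:
  TSR = v_tip / v_wind = 131.947 / 9.3 = 14.188

14.188


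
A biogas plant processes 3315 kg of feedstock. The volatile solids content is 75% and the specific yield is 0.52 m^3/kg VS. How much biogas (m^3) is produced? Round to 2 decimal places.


Compute volatile solids:
  VS = mass * VS_fraction = 3315 * 0.75 = 2486.25 kg
Calculate biogas volume:
  Biogas = VS * specific_yield = 2486.25 * 0.52
  Biogas = 1292.85 m^3

1292.85


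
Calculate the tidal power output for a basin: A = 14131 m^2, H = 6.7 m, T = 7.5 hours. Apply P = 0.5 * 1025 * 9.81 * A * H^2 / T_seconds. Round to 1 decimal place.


Convert period to seconds: T = 7.5 * 3600 = 27000.0 s
H^2 = 6.7^2 = 44.89
P = 0.5 * rho * g * A * H^2 / T
P = 0.5 * 1025 * 9.81 * 14131 * 44.89 / 27000.0
P = 118119.5 W

118119.5


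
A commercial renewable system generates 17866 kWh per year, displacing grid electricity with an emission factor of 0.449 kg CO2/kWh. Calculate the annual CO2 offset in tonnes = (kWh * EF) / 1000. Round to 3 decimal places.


CO2 offset in kg = generation * emission_factor
CO2 offset = 17866 * 0.449 = 8021.83 kg
Convert to tonnes:
  CO2 offset = 8021.83 / 1000 = 8.022 tonnes

8.022


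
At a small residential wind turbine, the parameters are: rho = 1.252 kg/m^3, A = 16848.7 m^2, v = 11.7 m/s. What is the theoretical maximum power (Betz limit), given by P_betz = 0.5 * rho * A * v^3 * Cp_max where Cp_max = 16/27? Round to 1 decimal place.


The Betz coefficient Cp_max = 16/27 = 0.5926
v^3 = 11.7^3 = 1601.613
P_betz = 0.5 * rho * A * v^3 * Cp_max
P_betz = 0.5 * 1.252 * 16848.7 * 1601.613 * 0.5926
P_betz = 10010471.5 W

10010471.5


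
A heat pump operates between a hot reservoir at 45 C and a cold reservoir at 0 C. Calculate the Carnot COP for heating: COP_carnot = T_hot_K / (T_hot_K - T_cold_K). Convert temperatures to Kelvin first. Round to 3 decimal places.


Convert to Kelvin:
  T_hot = 45 + 273.15 = 318.15 K
  T_cold = 0 + 273.15 = 273.15 K
Apply Carnot COP formula:
  COP = T_hot_K / (T_hot_K - T_cold_K) = 318.15 / 45.0
  COP = 7.070

7.070


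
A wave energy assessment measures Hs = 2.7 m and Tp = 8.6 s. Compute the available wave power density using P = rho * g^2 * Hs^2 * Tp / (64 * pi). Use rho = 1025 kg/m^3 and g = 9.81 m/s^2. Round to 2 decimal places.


Apply wave power formula:
  g^2 = 9.81^2 = 96.2361
  Hs^2 = 2.7^2 = 7.29
  Numerator = rho * g^2 * Hs^2 * Tp = 1025 * 96.2361 * 7.29 * 8.6 = 6184261.7
  Denominator = 64 * pi = 201.0619
  P = 6184261.7 / 201.0619 = 30757.99 W/m

30757.99


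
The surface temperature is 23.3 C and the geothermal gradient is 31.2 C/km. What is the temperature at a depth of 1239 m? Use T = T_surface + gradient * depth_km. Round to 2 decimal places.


Convert depth to km: 1239 / 1000 = 1.239 km
Temperature increase = gradient * depth_km = 31.2 * 1.239 = 38.66 C
Temperature at depth = T_surface + delta_T = 23.3 + 38.66
T = 61.96 C

61.96


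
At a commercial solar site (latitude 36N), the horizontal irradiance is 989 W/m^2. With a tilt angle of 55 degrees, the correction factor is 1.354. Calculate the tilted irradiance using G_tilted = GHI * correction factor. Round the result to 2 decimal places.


Identify the given values:
  GHI = 989 W/m^2, tilt correction factor = 1.354
Apply the formula G_tilted = GHI * factor:
  G_tilted = 989 * 1.354
  G_tilted = 1339.11 W/m^2

1339.11


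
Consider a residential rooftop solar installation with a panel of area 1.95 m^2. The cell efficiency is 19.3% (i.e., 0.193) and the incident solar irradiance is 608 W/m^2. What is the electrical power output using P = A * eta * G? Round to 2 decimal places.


Use the solar power formula P = A * eta * G.
Given: A = 1.95 m^2, eta = 0.193, G = 608 W/m^2
P = 1.95 * 0.193 * 608
P = 228.82 W

228.82


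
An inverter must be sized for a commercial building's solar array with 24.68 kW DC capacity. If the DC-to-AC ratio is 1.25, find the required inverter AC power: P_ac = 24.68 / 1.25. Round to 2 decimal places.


The inverter AC capacity is determined by the DC/AC ratio.
Given: P_dc = 24.68 kW, DC/AC ratio = 1.25
P_ac = P_dc / ratio = 24.68 / 1.25
P_ac = 19.74 kW

19.74


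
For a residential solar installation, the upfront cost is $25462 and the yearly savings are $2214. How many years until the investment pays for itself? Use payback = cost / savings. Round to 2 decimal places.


Simple payback period = initial cost / annual savings
Payback = 25462 / 2214
Payback = 11.50 years

11.50


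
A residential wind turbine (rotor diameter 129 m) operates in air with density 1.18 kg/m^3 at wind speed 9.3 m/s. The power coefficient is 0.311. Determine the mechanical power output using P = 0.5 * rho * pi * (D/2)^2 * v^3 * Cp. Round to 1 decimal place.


Step 1 -- Compute swept area:
  A = pi * (D/2)^2 = pi * (129/2)^2 = 13069.81 m^2
Step 2 -- Apply wind power equation:
  P = 0.5 * rho * A * v^3 * Cp
  v^3 = 9.3^3 = 804.357
  P = 0.5 * 1.18 * 13069.81 * 804.357 * 0.311
  P = 1928992.5 W

1928992.5


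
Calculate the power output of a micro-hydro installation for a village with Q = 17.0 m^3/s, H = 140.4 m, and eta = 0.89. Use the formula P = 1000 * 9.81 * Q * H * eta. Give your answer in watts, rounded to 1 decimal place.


Apply the hydropower formula P = rho * g * Q * H * eta
rho * g = 1000 * 9.81 = 9810.0
P = 9810.0 * 17.0 * 140.4 * 0.89
P = 20838912.1 W

20838912.1


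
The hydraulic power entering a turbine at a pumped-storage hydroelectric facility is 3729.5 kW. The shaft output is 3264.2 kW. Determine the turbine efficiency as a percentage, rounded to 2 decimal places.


Turbine efficiency = (output power / input power) * 100
eta = (3264.2 / 3729.5) * 100
eta = 87.52%

87.52


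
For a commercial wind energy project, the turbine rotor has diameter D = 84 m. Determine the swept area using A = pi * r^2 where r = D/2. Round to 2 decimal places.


Compute the rotor radius:
  r = D / 2 = 84 / 2 = 42.0 m
Calculate swept area:
  A = pi * r^2 = pi * 42.0^2
  A = 5541.77 m^2

5541.77


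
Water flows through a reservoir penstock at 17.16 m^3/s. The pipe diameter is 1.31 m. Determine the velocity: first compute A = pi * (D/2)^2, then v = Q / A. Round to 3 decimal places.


Compute pipe cross-sectional area:
  A = pi * (D/2)^2 = pi * (1.31/2)^2 = 1.3478 m^2
Calculate velocity:
  v = Q / A = 17.16 / 1.3478
  v = 12.732 m/s

12.732


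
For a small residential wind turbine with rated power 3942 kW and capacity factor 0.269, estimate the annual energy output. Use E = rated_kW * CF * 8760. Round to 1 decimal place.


Annual energy = rated_kW * capacity_factor * hours_per_year
Given: P_rated = 3942 kW, CF = 0.269, hours = 8760
E = 3942 * 0.269 * 8760
E = 9289086.5 kWh

9289086.5


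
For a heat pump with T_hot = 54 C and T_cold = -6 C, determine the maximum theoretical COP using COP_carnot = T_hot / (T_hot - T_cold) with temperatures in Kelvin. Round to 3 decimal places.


Convert to Kelvin:
  T_hot = 54 + 273.15 = 327.15 K
  T_cold = -6 + 273.15 = 267.15 K
Apply Carnot COP formula:
  COP = T_hot_K / (T_hot_K - T_cold_K) = 327.15 / 60.0
  COP = 5.453

5.453


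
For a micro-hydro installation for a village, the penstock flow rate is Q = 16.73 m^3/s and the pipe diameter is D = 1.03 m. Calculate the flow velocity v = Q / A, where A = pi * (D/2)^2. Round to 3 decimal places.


Compute pipe cross-sectional area:
  A = pi * (D/2)^2 = pi * (1.03/2)^2 = 0.8332 m^2
Calculate velocity:
  v = Q / A = 16.73 / 0.8332
  v = 20.079 m/s

20.079


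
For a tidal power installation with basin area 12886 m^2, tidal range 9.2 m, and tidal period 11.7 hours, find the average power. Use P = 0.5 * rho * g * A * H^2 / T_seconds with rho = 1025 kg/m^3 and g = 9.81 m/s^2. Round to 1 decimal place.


Convert period to seconds: T = 11.7 * 3600 = 42120.0 s
H^2 = 9.2^2 = 84.64
P = 0.5 * rho * g * A * H^2 / T
P = 0.5 * 1025 * 9.81 * 12886 * 84.64 / 42120.0
P = 130187.2 W

130187.2


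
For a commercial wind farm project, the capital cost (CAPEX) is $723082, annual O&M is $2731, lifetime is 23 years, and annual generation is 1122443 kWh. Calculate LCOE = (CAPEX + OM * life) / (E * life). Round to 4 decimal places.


Total cost = CAPEX + OM * lifetime = 723082 + 2731 * 23 = 723082 + 62813 = 785895
Total generation = annual * lifetime = 1122443 * 23 = 25816189 kWh
LCOE = 785895 / 25816189
LCOE = 0.0304 $/kWh

0.0304


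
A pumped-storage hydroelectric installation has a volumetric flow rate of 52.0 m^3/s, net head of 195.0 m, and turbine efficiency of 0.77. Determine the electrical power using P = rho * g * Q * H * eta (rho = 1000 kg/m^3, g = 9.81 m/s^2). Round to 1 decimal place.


Apply the hydropower formula P = rho * g * Q * H * eta
rho * g = 1000 * 9.81 = 9810.0
P = 9810.0 * 52.0 * 195.0 * 0.77
P = 76594518.0 W

76594518.0


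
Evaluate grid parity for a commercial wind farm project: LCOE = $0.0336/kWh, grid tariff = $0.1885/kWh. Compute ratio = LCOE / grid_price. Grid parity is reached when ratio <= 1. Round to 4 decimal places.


Compare LCOE to grid price:
  LCOE = $0.0336/kWh, Grid price = $0.1885/kWh
  Ratio = LCOE / grid_price = 0.0336 / 0.1885 = 0.1782
  Grid parity achieved (ratio <= 1)? yes

0.1782


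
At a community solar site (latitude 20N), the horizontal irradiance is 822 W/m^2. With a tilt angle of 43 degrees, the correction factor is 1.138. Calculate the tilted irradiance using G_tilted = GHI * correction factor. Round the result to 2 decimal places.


Identify the given values:
  GHI = 822 W/m^2, tilt correction factor = 1.138
Apply the formula G_tilted = GHI * factor:
  G_tilted = 822 * 1.138
  G_tilted = 935.44 W/m^2

935.44


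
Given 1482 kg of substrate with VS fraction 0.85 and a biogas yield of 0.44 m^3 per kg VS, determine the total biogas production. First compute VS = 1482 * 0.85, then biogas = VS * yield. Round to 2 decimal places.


Compute volatile solids:
  VS = mass * VS_fraction = 1482 * 0.85 = 1259.7 kg
Calculate biogas volume:
  Biogas = VS * specific_yield = 1259.7 * 0.44
  Biogas = 554.27 m^3

554.27


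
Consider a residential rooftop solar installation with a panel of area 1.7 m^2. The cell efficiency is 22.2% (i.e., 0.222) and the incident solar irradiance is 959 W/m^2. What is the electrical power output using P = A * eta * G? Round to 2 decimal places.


Use the solar power formula P = A * eta * G.
Given: A = 1.7 m^2, eta = 0.222, G = 959 W/m^2
P = 1.7 * 0.222 * 959
P = 361.93 W

361.93


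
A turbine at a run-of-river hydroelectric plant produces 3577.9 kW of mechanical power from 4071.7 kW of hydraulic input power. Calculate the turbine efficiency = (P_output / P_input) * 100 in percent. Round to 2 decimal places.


Turbine efficiency = (output power / input power) * 100
eta = (3577.9 / 4071.7) * 100
eta = 87.87%

87.87


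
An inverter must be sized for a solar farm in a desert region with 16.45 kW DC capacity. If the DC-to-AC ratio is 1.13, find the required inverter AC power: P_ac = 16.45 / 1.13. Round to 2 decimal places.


The inverter AC capacity is determined by the DC/AC ratio.
Given: P_dc = 16.45 kW, DC/AC ratio = 1.13
P_ac = P_dc / ratio = 16.45 / 1.13
P_ac = 14.56 kW

14.56


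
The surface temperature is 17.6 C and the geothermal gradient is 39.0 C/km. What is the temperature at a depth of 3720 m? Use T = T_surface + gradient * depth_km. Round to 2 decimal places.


Convert depth to km: 3720 / 1000 = 3.72 km
Temperature increase = gradient * depth_km = 39.0 * 3.72 = 145.08 C
Temperature at depth = T_surface + delta_T = 17.6 + 145.08
T = 162.68 C

162.68


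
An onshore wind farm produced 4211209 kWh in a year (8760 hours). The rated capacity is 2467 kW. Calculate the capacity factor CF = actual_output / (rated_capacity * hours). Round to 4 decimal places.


Capacity factor = actual output / maximum possible output
Maximum possible = rated * hours = 2467 * 8760 = 21610920 kWh
CF = 4211209 / 21610920
CF = 0.1949

0.1949


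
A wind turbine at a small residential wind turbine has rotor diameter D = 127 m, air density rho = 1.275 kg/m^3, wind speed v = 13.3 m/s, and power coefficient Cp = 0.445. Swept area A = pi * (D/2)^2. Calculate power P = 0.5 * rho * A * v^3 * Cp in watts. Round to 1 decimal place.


Step 1 -- Compute swept area:
  A = pi * (D/2)^2 = pi * (127/2)^2 = 12667.69 m^2
Step 2 -- Apply wind power equation:
  P = 0.5 * rho * A * v^3 * Cp
  v^3 = 13.3^3 = 2352.637
  P = 0.5 * 1.275 * 12667.69 * 2352.637 * 0.445
  P = 8454587.9 W

8454587.9


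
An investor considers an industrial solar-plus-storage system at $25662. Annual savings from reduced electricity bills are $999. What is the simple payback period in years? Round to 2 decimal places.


Simple payback period = initial cost / annual savings
Payback = 25662 / 999
Payback = 25.69 years

25.69


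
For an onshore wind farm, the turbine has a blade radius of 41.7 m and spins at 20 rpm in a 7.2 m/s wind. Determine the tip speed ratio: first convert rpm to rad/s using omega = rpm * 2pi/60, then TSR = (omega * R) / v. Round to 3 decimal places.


Convert rotational speed to rad/s:
  omega = 20 * 2 * pi / 60 = 2.0944 rad/s
Compute tip speed:
  v_tip = omega * R = 2.0944 * 41.7 = 87.336 m/s
Tip speed ratio:
  TSR = v_tip / v_wind = 87.336 / 7.2 = 12.130

12.130


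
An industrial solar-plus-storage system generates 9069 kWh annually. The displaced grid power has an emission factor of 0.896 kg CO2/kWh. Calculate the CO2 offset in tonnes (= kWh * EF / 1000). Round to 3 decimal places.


CO2 offset in kg = generation * emission_factor
CO2 offset = 9069 * 0.896 = 8125.82 kg
Convert to tonnes:
  CO2 offset = 8125.82 / 1000 = 8.126 tonnes

8.126


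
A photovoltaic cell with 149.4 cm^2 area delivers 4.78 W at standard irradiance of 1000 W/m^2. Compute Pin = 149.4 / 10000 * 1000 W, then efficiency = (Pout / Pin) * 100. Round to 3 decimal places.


First compute the input power:
  Pin = area_cm2 / 10000 * G = 149.4 / 10000 * 1000 = 14.94 W
Then compute efficiency:
  Efficiency = (Pout / Pin) * 100 = (4.78 / 14.94) * 100
  Efficiency = 31.995%

31.995


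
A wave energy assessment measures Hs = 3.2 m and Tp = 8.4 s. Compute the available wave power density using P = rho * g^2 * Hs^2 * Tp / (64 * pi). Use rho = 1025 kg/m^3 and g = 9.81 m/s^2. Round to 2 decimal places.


Apply wave power formula:
  g^2 = 9.81^2 = 96.2361
  Hs^2 = 3.2^2 = 10.24
  Numerator = rho * g^2 * Hs^2 * Tp = 1025 * 96.2361 * 10.24 * 8.4 = 8484790.49
  Denominator = 64 * pi = 201.0619
  P = 8484790.49 / 201.0619 = 42199.89 W/m

42199.89


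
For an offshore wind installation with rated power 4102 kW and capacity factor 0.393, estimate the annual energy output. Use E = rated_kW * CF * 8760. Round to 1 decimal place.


Annual energy = rated_kW * capacity_factor * hours_per_year
Given: P_rated = 4102 kW, CF = 0.393, hours = 8760
E = 4102 * 0.393 * 8760
E = 14121873.4 kWh

14121873.4


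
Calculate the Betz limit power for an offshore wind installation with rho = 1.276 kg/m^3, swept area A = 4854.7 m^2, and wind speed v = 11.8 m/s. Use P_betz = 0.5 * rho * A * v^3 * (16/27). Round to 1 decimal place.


The Betz coefficient Cp_max = 16/27 = 0.5926
v^3 = 11.8^3 = 1643.032
P_betz = 0.5 * rho * A * v^3 * Cp_max
P_betz = 0.5 * 1.276 * 4854.7 * 1643.032 * 0.5926
P_betz = 3015680.4 W

3015680.4


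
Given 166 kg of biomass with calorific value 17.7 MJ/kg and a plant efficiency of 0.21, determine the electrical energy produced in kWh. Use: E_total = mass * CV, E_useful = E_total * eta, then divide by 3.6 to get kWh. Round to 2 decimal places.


Total energy = mass * CV = 166 * 17.7 = 2938.2 MJ
Useful energy = total * eta = 2938.2 * 0.21 = 617.02 MJ
Convert to kWh: 617.02 / 3.6
Useful energy = 171.40 kWh

171.40


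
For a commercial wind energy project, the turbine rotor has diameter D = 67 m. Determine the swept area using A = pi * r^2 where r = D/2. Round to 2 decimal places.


Compute the rotor radius:
  r = D / 2 = 67 / 2 = 33.5 m
Calculate swept area:
  A = pi * r^2 = pi * 33.5^2
  A = 3525.65 m^2

3525.65


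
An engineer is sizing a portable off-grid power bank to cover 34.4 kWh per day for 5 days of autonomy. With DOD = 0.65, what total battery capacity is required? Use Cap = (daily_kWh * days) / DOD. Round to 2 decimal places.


Total energy needed = daily * days = 34.4 * 5 = 172.0 kWh
Account for depth of discharge:
  Cap = total_energy / DOD = 172.0 / 0.65
  Cap = 264.62 kWh

264.62


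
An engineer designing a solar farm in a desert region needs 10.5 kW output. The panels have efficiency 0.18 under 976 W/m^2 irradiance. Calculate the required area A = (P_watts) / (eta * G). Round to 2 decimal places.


Convert target power to watts: P = 10.5 * 1000 = 10500.0 W
Compute denominator: eta * G = 0.18 * 976 = 175.68
Required area A = P / (eta * G) = 10500.0 / 175.68
A = 59.77 m^2

59.77


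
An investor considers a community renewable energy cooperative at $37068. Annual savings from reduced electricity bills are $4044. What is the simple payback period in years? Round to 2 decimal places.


Simple payback period = initial cost / annual savings
Payback = 37068 / 4044
Payback = 9.17 years

9.17


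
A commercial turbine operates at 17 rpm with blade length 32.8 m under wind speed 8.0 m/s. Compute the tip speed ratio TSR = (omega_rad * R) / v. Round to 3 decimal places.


Convert rotational speed to rad/s:
  omega = 17 * 2 * pi / 60 = 1.7802 rad/s
Compute tip speed:
  v_tip = omega * R = 1.7802 * 32.8 = 58.392 m/s
Tip speed ratio:
  TSR = v_tip / v_wind = 58.392 / 8.0 = 7.299

7.299


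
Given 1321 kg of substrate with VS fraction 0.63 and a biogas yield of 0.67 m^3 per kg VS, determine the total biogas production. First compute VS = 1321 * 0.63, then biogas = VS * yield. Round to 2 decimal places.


Compute volatile solids:
  VS = mass * VS_fraction = 1321 * 0.63 = 832.23 kg
Calculate biogas volume:
  Biogas = VS * specific_yield = 832.23 * 0.67
  Biogas = 557.59 m^3

557.59


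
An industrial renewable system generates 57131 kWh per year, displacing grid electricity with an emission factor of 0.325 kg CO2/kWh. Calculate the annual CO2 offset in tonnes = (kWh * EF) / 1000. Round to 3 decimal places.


CO2 offset in kg = generation * emission_factor
CO2 offset = 57131 * 0.325 = 18567.58 kg
Convert to tonnes:
  CO2 offset = 18567.58 / 1000 = 18.568 tonnes

18.568


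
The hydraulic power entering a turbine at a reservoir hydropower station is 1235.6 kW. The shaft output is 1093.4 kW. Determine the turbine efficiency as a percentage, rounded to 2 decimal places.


Turbine efficiency = (output power / input power) * 100
eta = (1093.4 / 1235.6) * 100
eta = 88.49%

88.49


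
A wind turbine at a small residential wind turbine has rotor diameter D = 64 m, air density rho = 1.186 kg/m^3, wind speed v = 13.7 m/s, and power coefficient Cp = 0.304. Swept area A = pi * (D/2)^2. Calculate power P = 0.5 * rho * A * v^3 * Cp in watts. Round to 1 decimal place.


Step 1 -- Compute swept area:
  A = pi * (D/2)^2 = pi * (64/2)^2 = 3216.99 m^2
Step 2 -- Apply wind power equation:
  P = 0.5 * rho * A * v^3 * Cp
  v^3 = 13.7^3 = 2571.353
  P = 0.5 * 1.186 * 3216.99 * 2571.353 * 0.304
  P = 1491213.4 W

1491213.4


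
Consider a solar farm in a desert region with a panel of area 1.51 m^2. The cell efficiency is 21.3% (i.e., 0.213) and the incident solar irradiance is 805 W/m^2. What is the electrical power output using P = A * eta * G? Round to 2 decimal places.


Use the solar power formula P = A * eta * G.
Given: A = 1.51 m^2, eta = 0.213, G = 805 W/m^2
P = 1.51 * 0.213 * 805
P = 258.91 W

258.91


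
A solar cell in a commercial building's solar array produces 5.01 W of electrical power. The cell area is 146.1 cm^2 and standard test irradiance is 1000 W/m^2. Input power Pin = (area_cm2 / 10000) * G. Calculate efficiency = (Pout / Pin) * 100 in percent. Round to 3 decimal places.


First compute the input power:
  Pin = area_cm2 / 10000 * G = 146.1 / 10000 * 1000 = 14.61 W
Then compute efficiency:
  Efficiency = (Pout / Pin) * 100 = (5.01 / 14.61) * 100
  Efficiency = 34.292%

34.292


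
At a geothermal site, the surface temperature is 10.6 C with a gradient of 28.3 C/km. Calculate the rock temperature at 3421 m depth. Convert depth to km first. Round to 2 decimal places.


Convert depth to km: 3421 / 1000 = 3.421 km
Temperature increase = gradient * depth_km = 28.3 * 3.421 = 96.81 C
Temperature at depth = T_surface + delta_T = 10.6 + 96.81
T = 107.41 C

107.41


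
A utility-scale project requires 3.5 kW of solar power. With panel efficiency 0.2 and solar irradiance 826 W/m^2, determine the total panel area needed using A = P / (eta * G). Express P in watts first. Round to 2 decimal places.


Convert target power to watts: P = 3.5 * 1000 = 3500.0 W
Compute denominator: eta * G = 0.2 * 826 = 165.2
Required area A = P / (eta * G) = 3500.0 / 165.2
A = 21.19 m^2

21.19


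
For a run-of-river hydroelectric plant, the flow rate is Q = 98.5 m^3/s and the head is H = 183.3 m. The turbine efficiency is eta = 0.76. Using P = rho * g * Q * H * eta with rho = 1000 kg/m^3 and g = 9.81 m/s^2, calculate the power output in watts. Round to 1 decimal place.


Apply the hydropower formula P = rho * g * Q * H * eta
rho * g = 1000 * 9.81 = 9810.0
P = 9810.0 * 98.5 * 183.3 * 0.76
P = 134611230.8 W

134611230.8


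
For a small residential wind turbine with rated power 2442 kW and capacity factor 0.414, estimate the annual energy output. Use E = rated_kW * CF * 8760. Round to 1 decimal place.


Annual energy = rated_kW * capacity_factor * hours_per_year
Given: P_rated = 2442 kW, CF = 0.414, hours = 8760
E = 2442 * 0.414 * 8760
E = 8856254.9 kWh

8856254.9


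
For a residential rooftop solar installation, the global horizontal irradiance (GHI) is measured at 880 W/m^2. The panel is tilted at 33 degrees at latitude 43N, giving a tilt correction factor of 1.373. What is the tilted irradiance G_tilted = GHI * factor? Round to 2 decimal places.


Identify the given values:
  GHI = 880 W/m^2, tilt correction factor = 1.373
Apply the formula G_tilted = GHI * factor:
  G_tilted = 880 * 1.373
  G_tilted = 1208.24 W/m^2

1208.24


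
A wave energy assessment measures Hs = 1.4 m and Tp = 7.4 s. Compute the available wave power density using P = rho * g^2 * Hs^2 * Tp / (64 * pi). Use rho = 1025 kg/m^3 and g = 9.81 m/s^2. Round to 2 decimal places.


Apply wave power formula:
  g^2 = 9.81^2 = 96.2361
  Hs^2 = 1.4^2 = 1.96
  Numerator = rho * g^2 * Hs^2 * Tp = 1025 * 96.2361 * 1.96 * 7.4 = 1430703.6
  Denominator = 64 * pi = 201.0619
  P = 1430703.6 / 201.0619 = 7115.74 W/m

7115.74


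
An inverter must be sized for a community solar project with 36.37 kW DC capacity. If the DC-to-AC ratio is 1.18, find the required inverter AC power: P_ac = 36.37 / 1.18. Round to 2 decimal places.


The inverter AC capacity is determined by the DC/AC ratio.
Given: P_dc = 36.37 kW, DC/AC ratio = 1.18
P_ac = P_dc / ratio = 36.37 / 1.18
P_ac = 30.82 kW

30.82


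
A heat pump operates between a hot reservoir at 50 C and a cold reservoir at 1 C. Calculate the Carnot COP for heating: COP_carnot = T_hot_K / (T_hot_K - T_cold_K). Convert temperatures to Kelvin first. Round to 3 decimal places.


Convert to Kelvin:
  T_hot = 50 + 273.15 = 323.15 K
  T_cold = 1 + 273.15 = 274.15 K
Apply Carnot COP formula:
  COP = T_hot_K / (T_hot_K - T_cold_K) = 323.15 / 49.0
  COP = 6.595

6.595


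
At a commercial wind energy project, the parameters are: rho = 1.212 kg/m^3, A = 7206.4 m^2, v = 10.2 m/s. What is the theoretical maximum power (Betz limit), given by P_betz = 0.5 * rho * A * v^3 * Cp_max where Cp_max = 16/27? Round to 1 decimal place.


The Betz coefficient Cp_max = 16/27 = 0.5926
v^3 = 10.2^3 = 1061.208
P_betz = 0.5 * rho * A * v^3 * Cp_max
P_betz = 0.5 * 1.212 * 7206.4 * 1061.208 * 0.5926
P_betz = 2746298.4 W

2746298.4


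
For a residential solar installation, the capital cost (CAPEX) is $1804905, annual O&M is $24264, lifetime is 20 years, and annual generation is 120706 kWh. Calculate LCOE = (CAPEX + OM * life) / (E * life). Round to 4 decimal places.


Total cost = CAPEX + OM * lifetime = 1804905 + 24264 * 20 = 1804905 + 485280 = 2290185
Total generation = annual * lifetime = 120706 * 20 = 2414120 kWh
LCOE = 2290185 / 2414120
LCOE = 0.9487 $/kWh

0.9487


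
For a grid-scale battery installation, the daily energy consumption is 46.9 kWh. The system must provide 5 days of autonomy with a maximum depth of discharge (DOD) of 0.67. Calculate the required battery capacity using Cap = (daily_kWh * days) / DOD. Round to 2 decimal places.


Total energy needed = daily * days = 46.9 * 5 = 234.5 kWh
Account for depth of discharge:
  Cap = total_energy / DOD = 234.5 / 0.67
  Cap = 350.00 kWh

350.00


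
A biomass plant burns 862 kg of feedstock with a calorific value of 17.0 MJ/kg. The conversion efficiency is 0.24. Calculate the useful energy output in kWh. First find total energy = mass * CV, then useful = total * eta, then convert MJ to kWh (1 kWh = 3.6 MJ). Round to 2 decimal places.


Total energy = mass * CV = 862 * 17.0 = 14654.0 MJ
Useful energy = total * eta = 14654.0 * 0.24 = 3516.96 MJ
Convert to kWh: 3516.96 / 3.6
Useful energy = 976.93 kWh

976.93


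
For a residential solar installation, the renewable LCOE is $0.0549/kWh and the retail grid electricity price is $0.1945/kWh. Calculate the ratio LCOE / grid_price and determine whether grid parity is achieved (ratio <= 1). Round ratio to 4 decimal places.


Compare LCOE to grid price:
  LCOE = $0.0549/kWh, Grid price = $0.1945/kWh
  Ratio = LCOE / grid_price = 0.0549 / 0.1945 = 0.2823
  Grid parity achieved (ratio <= 1)? yes

0.2823


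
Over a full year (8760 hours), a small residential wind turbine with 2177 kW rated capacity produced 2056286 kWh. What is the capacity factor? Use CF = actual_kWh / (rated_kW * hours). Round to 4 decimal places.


Capacity factor = actual output / maximum possible output
Maximum possible = rated * hours = 2177 * 8760 = 19070520 kWh
CF = 2056286 / 19070520
CF = 0.1078

0.1078


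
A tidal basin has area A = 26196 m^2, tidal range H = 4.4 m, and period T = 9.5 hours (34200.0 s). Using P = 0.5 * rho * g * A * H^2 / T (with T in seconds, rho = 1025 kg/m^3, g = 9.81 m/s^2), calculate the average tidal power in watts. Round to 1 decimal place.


Convert period to seconds: T = 9.5 * 3600 = 34200.0 s
H^2 = 4.4^2 = 19.36
P = 0.5 * rho * g * A * H^2 / T
P = 0.5 * 1025 * 9.81 * 26196 * 19.36 / 34200.0
P = 74555.1 W

74555.1


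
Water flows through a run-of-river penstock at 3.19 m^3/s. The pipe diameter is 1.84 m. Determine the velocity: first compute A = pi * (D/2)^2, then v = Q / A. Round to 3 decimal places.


Compute pipe cross-sectional area:
  A = pi * (D/2)^2 = pi * (1.84/2)^2 = 2.659 m^2
Calculate velocity:
  v = Q / A = 3.19 / 2.659
  v = 1.200 m/s

1.200


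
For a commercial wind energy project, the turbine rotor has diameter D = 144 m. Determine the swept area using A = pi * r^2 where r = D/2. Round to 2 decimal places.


Compute the rotor radius:
  r = D / 2 = 144 / 2 = 72.0 m
Calculate swept area:
  A = pi * r^2 = pi * 72.0^2
  A = 16286.02 m^2

16286.02


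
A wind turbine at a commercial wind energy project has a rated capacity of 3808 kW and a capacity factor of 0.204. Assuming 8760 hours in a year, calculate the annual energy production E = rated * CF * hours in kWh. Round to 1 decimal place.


Annual energy = rated_kW * capacity_factor * hours_per_year
Given: P_rated = 3808 kW, CF = 0.204, hours = 8760
E = 3808 * 0.204 * 8760
E = 6805048.3 kWh

6805048.3


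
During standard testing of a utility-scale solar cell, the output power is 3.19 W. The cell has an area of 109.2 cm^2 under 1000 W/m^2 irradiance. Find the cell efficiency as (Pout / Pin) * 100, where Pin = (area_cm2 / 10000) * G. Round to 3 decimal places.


First compute the input power:
  Pin = area_cm2 / 10000 * G = 109.2 / 10000 * 1000 = 10.92 W
Then compute efficiency:
  Efficiency = (Pout / Pin) * 100 = (3.19 / 10.92) * 100
  Efficiency = 29.212%

29.212


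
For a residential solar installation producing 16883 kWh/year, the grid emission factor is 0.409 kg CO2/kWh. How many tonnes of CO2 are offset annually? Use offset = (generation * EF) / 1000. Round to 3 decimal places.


CO2 offset in kg = generation * emission_factor
CO2 offset = 16883 * 0.409 = 6905.15 kg
Convert to tonnes:
  CO2 offset = 6905.15 / 1000 = 6.905 tonnes

6.905


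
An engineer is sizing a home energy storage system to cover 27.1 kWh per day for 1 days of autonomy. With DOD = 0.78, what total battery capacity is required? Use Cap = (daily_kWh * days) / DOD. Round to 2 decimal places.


Total energy needed = daily * days = 27.1 * 1 = 27.1 kWh
Account for depth of discharge:
  Cap = total_energy / DOD = 27.1 / 0.78
  Cap = 34.74 kWh

34.74


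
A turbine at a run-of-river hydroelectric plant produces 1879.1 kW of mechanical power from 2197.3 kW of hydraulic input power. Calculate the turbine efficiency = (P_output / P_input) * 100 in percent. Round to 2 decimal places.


Turbine efficiency = (output power / input power) * 100
eta = (1879.1 / 2197.3) * 100
eta = 85.52%

85.52


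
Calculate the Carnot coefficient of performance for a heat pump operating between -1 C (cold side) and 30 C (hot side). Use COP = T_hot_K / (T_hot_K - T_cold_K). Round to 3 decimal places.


Convert to Kelvin:
  T_hot = 30 + 273.15 = 303.15 K
  T_cold = -1 + 273.15 = 272.15 K
Apply Carnot COP formula:
  COP = T_hot_K / (T_hot_K - T_cold_K) = 303.15 / 31.0
  COP = 9.779

9.779


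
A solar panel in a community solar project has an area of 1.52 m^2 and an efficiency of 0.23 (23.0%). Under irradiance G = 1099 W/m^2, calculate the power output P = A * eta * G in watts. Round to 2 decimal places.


Use the solar power formula P = A * eta * G.
Given: A = 1.52 m^2, eta = 0.23, G = 1099 W/m^2
P = 1.52 * 0.23 * 1099
P = 384.21 W

384.21


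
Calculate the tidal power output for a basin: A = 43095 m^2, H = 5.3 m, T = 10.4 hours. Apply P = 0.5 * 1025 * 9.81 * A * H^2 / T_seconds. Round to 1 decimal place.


Convert period to seconds: T = 10.4 * 3600 = 37440.0 s
H^2 = 5.3^2 = 28.09
P = 0.5 * rho * g * A * H^2 / T
P = 0.5 * 1025 * 9.81 * 43095 * 28.09 / 37440.0
P = 162557.0 W

162557.0


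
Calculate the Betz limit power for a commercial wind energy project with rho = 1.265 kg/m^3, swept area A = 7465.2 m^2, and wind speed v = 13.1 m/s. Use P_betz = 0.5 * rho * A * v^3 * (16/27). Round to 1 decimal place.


The Betz coefficient Cp_max = 16/27 = 0.5926
v^3 = 13.1^3 = 2248.091
P_betz = 0.5 * rho * A * v^3 * Cp_max
P_betz = 0.5 * 1.265 * 7465.2 * 2248.091 * 0.5926
P_betz = 6290310.5 W

6290310.5


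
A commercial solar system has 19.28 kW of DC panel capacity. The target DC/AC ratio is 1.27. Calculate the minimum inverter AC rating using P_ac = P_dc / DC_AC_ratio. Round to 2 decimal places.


The inverter AC capacity is determined by the DC/AC ratio.
Given: P_dc = 19.28 kW, DC/AC ratio = 1.27
P_ac = P_dc / ratio = 19.28 / 1.27
P_ac = 15.18 kW

15.18


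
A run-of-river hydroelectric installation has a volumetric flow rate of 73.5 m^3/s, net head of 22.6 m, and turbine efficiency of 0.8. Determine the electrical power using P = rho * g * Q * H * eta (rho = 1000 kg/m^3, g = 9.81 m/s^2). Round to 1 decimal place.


Apply the hydropower formula P = rho * g * Q * H * eta
rho * g = 1000 * 9.81 = 9810.0
P = 9810.0 * 73.5 * 22.6 * 0.8
P = 13036312.8 W

13036312.8


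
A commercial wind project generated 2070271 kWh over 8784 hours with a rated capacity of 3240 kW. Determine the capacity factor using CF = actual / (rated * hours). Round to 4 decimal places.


Capacity factor = actual output / maximum possible output
Maximum possible = rated * hours = 3240 * 8784 = 28460160 kWh
CF = 2070271 / 28460160
CF = 0.0727

0.0727


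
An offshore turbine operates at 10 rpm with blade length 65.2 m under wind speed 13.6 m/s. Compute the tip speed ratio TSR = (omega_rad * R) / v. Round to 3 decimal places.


Convert rotational speed to rad/s:
  omega = 10 * 2 * pi / 60 = 1.0472 rad/s
Compute tip speed:
  v_tip = omega * R = 1.0472 * 65.2 = 68.277 m/s
Tip speed ratio:
  TSR = v_tip / v_wind = 68.277 / 13.6 = 5.020

5.020


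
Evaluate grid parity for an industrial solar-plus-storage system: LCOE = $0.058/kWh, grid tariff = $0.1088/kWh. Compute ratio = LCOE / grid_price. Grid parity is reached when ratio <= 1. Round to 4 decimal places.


Compare LCOE to grid price:
  LCOE = $0.058/kWh, Grid price = $0.1088/kWh
  Ratio = LCOE / grid_price = 0.058 / 0.1088 = 0.5331
  Grid parity achieved (ratio <= 1)? yes

0.5331


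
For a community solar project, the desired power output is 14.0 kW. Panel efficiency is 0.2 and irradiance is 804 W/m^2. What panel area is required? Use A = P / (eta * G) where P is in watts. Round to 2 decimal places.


Convert target power to watts: P = 14.0 * 1000 = 14000.0 W
Compute denominator: eta * G = 0.2 * 804 = 160.8
Required area A = P / (eta * G) = 14000.0 / 160.8
A = 87.06 m^2

87.06


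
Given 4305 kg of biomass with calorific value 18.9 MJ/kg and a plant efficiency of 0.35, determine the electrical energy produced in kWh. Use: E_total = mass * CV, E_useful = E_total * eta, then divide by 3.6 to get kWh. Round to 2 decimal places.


Total energy = mass * CV = 4305 * 18.9 = 81364.5 MJ
Useful energy = total * eta = 81364.5 * 0.35 = 28477.58 MJ
Convert to kWh: 28477.58 / 3.6
Useful energy = 7910.44 kWh

7910.44


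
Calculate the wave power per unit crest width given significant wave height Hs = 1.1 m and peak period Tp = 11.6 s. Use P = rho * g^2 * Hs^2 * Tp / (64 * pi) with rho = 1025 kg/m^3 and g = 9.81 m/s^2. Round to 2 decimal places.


Apply wave power formula:
  g^2 = 9.81^2 = 96.2361
  Hs^2 = 1.1^2 = 1.21
  Numerator = rho * g^2 * Hs^2 * Tp = 1025 * 96.2361 * 1.21 * 11.6 = 1384539.15
  Denominator = 64 * pi = 201.0619
  P = 1384539.15 / 201.0619 = 6886.13 W/m

6886.13


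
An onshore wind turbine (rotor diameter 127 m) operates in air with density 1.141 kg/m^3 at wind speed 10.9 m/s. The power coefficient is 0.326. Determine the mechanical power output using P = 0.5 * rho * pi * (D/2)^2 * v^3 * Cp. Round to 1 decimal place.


Step 1 -- Compute swept area:
  A = pi * (D/2)^2 = pi * (127/2)^2 = 12667.69 m^2
Step 2 -- Apply wind power equation:
  P = 0.5 * rho * A * v^3 * Cp
  v^3 = 10.9^3 = 1295.029
  P = 0.5 * 1.141 * 12667.69 * 1295.029 * 0.326
  P = 3051055.2 W

3051055.2


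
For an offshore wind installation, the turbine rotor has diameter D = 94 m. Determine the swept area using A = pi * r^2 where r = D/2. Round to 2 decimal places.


Compute the rotor radius:
  r = D / 2 = 94 / 2 = 47.0 m
Calculate swept area:
  A = pi * r^2 = pi * 47.0^2
  A = 6939.78 m^2

6939.78


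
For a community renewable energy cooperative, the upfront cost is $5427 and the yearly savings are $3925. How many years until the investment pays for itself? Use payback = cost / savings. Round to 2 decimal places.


Simple payback period = initial cost / annual savings
Payback = 5427 / 3925
Payback = 1.38 years

1.38


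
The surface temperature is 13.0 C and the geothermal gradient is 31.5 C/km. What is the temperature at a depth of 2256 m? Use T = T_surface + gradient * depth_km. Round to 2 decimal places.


Convert depth to km: 2256 / 1000 = 2.256 km
Temperature increase = gradient * depth_km = 31.5 * 2.256 = 71.06 C
Temperature at depth = T_surface + delta_T = 13.0 + 71.06
T = 84.06 C

84.06


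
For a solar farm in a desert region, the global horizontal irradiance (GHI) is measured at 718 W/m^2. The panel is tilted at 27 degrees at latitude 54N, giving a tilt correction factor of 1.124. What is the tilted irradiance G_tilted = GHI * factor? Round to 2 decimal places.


Identify the given values:
  GHI = 718 W/m^2, tilt correction factor = 1.124
Apply the formula G_tilted = GHI * factor:
  G_tilted = 718 * 1.124
  G_tilted = 807.03 W/m^2

807.03


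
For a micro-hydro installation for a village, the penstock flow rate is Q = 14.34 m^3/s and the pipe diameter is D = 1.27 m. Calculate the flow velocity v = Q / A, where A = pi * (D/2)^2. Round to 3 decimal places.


Compute pipe cross-sectional area:
  A = pi * (D/2)^2 = pi * (1.27/2)^2 = 1.2668 m^2
Calculate velocity:
  v = Q / A = 14.34 / 1.2668
  v = 11.320 m/s

11.320


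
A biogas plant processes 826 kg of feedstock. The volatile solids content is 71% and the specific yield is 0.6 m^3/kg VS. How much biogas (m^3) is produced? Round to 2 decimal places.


Compute volatile solids:
  VS = mass * VS_fraction = 826 * 0.71 = 586.46 kg
Calculate biogas volume:
  Biogas = VS * specific_yield = 586.46 * 0.6
  Biogas = 351.88 m^3

351.88
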